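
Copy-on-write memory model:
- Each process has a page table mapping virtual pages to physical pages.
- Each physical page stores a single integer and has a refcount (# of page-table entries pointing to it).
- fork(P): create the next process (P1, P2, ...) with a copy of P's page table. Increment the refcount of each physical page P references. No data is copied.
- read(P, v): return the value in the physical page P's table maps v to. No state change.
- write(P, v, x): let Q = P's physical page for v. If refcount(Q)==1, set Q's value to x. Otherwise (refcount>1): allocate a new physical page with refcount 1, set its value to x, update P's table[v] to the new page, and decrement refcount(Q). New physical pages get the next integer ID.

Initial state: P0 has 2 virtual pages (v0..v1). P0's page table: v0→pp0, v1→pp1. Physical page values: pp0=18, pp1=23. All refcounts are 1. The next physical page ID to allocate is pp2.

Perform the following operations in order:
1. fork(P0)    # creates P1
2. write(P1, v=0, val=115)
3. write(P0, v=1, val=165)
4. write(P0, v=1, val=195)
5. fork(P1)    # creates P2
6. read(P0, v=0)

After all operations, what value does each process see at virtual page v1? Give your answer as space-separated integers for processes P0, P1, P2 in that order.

Answer: 195 23 23

Derivation:
Op 1: fork(P0) -> P1. 2 ppages; refcounts: pp0:2 pp1:2
Op 2: write(P1, v0, 115). refcount(pp0)=2>1 -> COPY to pp2. 3 ppages; refcounts: pp0:1 pp1:2 pp2:1
Op 3: write(P0, v1, 165). refcount(pp1)=2>1 -> COPY to pp3. 4 ppages; refcounts: pp0:1 pp1:1 pp2:1 pp3:1
Op 4: write(P0, v1, 195). refcount(pp3)=1 -> write in place. 4 ppages; refcounts: pp0:1 pp1:1 pp2:1 pp3:1
Op 5: fork(P1) -> P2. 4 ppages; refcounts: pp0:1 pp1:2 pp2:2 pp3:1
Op 6: read(P0, v0) -> 18. No state change.
P0: v1 -> pp3 = 195
P1: v1 -> pp1 = 23
P2: v1 -> pp1 = 23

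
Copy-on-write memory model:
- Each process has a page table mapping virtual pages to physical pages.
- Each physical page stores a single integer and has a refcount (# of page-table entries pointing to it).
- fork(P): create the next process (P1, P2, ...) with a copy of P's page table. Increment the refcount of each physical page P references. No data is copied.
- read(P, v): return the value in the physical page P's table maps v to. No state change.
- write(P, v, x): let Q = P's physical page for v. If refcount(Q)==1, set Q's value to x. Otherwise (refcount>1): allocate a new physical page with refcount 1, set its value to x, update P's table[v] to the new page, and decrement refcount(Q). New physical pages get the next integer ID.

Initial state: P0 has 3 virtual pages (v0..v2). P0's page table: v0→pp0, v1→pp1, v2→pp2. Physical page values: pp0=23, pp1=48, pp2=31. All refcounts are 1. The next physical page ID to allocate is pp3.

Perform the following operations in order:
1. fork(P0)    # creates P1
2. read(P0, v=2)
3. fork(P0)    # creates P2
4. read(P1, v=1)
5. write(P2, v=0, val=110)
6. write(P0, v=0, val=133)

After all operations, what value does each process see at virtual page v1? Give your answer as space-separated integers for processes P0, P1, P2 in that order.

Answer: 48 48 48

Derivation:
Op 1: fork(P0) -> P1. 3 ppages; refcounts: pp0:2 pp1:2 pp2:2
Op 2: read(P0, v2) -> 31. No state change.
Op 3: fork(P0) -> P2. 3 ppages; refcounts: pp0:3 pp1:3 pp2:3
Op 4: read(P1, v1) -> 48. No state change.
Op 5: write(P2, v0, 110). refcount(pp0)=3>1 -> COPY to pp3. 4 ppages; refcounts: pp0:2 pp1:3 pp2:3 pp3:1
Op 6: write(P0, v0, 133). refcount(pp0)=2>1 -> COPY to pp4. 5 ppages; refcounts: pp0:1 pp1:3 pp2:3 pp3:1 pp4:1
P0: v1 -> pp1 = 48
P1: v1 -> pp1 = 48
P2: v1 -> pp1 = 48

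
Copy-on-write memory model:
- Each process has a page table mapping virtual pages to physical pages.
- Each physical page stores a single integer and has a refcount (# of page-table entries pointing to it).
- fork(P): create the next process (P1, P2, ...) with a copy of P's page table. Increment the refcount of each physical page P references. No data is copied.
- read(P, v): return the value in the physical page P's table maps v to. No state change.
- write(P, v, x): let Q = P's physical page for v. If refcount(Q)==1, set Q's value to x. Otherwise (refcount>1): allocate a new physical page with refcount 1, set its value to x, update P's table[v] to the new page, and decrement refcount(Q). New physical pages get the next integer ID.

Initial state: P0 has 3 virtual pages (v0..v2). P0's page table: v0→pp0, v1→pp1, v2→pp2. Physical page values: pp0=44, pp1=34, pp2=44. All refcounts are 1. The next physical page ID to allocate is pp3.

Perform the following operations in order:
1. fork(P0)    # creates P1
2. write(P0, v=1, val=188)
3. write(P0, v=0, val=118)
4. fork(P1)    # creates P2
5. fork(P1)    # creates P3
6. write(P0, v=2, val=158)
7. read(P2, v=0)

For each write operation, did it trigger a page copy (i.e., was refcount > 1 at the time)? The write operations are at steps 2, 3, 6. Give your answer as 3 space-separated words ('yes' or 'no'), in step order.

Op 1: fork(P0) -> P1. 3 ppages; refcounts: pp0:2 pp1:2 pp2:2
Op 2: write(P0, v1, 188). refcount(pp1)=2>1 -> COPY to pp3. 4 ppages; refcounts: pp0:2 pp1:1 pp2:2 pp3:1
Op 3: write(P0, v0, 118). refcount(pp0)=2>1 -> COPY to pp4. 5 ppages; refcounts: pp0:1 pp1:1 pp2:2 pp3:1 pp4:1
Op 4: fork(P1) -> P2. 5 ppages; refcounts: pp0:2 pp1:2 pp2:3 pp3:1 pp4:1
Op 5: fork(P1) -> P3. 5 ppages; refcounts: pp0:3 pp1:3 pp2:4 pp3:1 pp4:1
Op 6: write(P0, v2, 158). refcount(pp2)=4>1 -> COPY to pp5. 6 ppages; refcounts: pp0:3 pp1:3 pp2:3 pp3:1 pp4:1 pp5:1
Op 7: read(P2, v0) -> 44. No state change.

yes yes yes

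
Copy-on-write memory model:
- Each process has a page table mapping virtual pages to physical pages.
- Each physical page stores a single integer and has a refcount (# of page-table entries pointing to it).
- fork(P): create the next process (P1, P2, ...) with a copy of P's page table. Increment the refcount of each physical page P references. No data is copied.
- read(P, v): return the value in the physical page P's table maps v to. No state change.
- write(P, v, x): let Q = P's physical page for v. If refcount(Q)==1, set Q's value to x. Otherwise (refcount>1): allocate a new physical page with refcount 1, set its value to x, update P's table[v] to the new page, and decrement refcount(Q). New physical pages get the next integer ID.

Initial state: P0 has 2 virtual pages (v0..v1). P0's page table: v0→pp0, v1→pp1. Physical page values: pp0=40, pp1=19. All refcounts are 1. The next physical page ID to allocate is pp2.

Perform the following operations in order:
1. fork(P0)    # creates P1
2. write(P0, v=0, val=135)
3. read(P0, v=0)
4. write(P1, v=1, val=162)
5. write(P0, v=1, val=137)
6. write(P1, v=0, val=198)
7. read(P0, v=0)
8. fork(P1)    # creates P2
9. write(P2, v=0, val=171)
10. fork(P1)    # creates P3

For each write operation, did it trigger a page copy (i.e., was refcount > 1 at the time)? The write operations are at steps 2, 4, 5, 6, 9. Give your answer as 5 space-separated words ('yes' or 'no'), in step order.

Op 1: fork(P0) -> P1. 2 ppages; refcounts: pp0:2 pp1:2
Op 2: write(P0, v0, 135). refcount(pp0)=2>1 -> COPY to pp2. 3 ppages; refcounts: pp0:1 pp1:2 pp2:1
Op 3: read(P0, v0) -> 135. No state change.
Op 4: write(P1, v1, 162). refcount(pp1)=2>1 -> COPY to pp3. 4 ppages; refcounts: pp0:1 pp1:1 pp2:1 pp3:1
Op 5: write(P0, v1, 137). refcount(pp1)=1 -> write in place. 4 ppages; refcounts: pp0:1 pp1:1 pp2:1 pp3:1
Op 6: write(P1, v0, 198). refcount(pp0)=1 -> write in place. 4 ppages; refcounts: pp0:1 pp1:1 pp2:1 pp3:1
Op 7: read(P0, v0) -> 135. No state change.
Op 8: fork(P1) -> P2. 4 ppages; refcounts: pp0:2 pp1:1 pp2:1 pp3:2
Op 9: write(P2, v0, 171). refcount(pp0)=2>1 -> COPY to pp4. 5 ppages; refcounts: pp0:1 pp1:1 pp2:1 pp3:2 pp4:1
Op 10: fork(P1) -> P3. 5 ppages; refcounts: pp0:2 pp1:1 pp2:1 pp3:3 pp4:1

yes yes no no yes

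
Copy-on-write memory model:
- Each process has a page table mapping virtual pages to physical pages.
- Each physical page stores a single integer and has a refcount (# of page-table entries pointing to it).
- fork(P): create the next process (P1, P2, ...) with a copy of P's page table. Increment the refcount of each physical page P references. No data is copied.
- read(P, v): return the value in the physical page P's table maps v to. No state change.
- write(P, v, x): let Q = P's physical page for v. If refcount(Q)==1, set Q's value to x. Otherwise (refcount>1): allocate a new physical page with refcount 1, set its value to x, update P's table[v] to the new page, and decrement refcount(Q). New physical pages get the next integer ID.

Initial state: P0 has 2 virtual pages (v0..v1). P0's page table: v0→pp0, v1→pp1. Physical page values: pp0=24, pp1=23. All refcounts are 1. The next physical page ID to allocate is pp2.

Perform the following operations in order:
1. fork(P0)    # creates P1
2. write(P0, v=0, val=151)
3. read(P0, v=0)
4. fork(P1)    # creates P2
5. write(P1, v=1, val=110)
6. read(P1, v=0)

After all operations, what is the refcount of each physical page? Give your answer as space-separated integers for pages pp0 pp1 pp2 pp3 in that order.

Op 1: fork(P0) -> P1. 2 ppages; refcounts: pp0:2 pp1:2
Op 2: write(P0, v0, 151). refcount(pp0)=2>1 -> COPY to pp2. 3 ppages; refcounts: pp0:1 pp1:2 pp2:1
Op 3: read(P0, v0) -> 151. No state change.
Op 4: fork(P1) -> P2. 3 ppages; refcounts: pp0:2 pp1:3 pp2:1
Op 5: write(P1, v1, 110). refcount(pp1)=3>1 -> COPY to pp3. 4 ppages; refcounts: pp0:2 pp1:2 pp2:1 pp3:1
Op 6: read(P1, v0) -> 24. No state change.

Answer: 2 2 1 1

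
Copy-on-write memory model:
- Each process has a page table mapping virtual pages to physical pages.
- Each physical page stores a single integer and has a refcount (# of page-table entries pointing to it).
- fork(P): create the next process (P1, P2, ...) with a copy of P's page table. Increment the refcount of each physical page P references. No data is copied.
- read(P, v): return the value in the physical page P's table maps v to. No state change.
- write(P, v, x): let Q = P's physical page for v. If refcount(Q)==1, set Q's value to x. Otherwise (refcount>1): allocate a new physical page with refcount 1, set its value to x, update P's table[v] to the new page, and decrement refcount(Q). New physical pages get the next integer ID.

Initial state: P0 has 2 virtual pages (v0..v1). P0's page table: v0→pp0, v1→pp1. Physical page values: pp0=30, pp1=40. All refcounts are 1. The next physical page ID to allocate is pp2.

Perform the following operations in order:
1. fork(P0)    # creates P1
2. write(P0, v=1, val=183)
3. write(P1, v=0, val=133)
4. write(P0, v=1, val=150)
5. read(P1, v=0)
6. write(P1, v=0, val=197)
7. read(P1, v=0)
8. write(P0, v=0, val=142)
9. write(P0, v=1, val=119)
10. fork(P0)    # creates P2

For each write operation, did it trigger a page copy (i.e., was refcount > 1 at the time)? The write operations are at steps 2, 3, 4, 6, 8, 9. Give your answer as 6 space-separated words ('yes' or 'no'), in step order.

Op 1: fork(P0) -> P1. 2 ppages; refcounts: pp0:2 pp1:2
Op 2: write(P0, v1, 183). refcount(pp1)=2>1 -> COPY to pp2. 3 ppages; refcounts: pp0:2 pp1:1 pp2:1
Op 3: write(P1, v0, 133). refcount(pp0)=2>1 -> COPY to pp3. 4 ppages; refcounts: pp0:1 pp1:1 pp2:1 pp3:1
Op 4: write(P0, v1, 150). refcount(pp2)=1 -> write in place. 4 ppages; refcounts: pp0:1 pp1:1 pp2:1 pp3:1
Op 5: read(P1, v0) -> 133. No state change.
Op 6: write(P1, v0, 197). refcount(pp3)=1 -> write in place. 4 ppages; refcounts: pp0:1 pp1:1 pp2:1 pp3:1
Op 7: read(P1, v0) -> 197. No state change.
Op 8: write(P0, v0, 142). refcount(pp0)=1 -> write in place. 4 ppages; refcounts: pp0:1 pp1:1 pp2:1 pp3:1
Op 9: write(P0, v1, 119). refcount(pp2)=1 -> write in place. 4 ppages; refcounts: pp0:1 pp1:1 pp2:1 pp3:1
Op 10: fork(P0) -> P2. 4 ppages; refcounts: pp0:2 pp1:1 pp2:2 pp3:1

yes yes no no no no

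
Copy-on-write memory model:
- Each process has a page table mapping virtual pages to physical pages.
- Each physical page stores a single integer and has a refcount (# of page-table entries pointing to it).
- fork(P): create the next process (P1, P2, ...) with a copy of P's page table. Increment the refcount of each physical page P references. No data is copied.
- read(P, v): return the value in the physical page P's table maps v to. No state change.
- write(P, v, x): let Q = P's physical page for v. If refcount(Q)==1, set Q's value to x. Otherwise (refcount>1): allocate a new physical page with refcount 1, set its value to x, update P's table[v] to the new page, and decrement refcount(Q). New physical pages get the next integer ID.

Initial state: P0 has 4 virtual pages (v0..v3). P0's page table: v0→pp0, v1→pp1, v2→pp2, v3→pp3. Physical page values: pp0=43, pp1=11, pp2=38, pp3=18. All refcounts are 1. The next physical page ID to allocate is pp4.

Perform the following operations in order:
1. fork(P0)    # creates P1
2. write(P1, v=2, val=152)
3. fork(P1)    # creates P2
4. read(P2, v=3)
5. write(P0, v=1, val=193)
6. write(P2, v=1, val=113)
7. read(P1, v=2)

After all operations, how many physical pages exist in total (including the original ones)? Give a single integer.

Answer: 7

Derivation:
Op 1: fork(P0) -> P1. 4 ppages; refcounts: pp0:2 pp1:2 pp2:2 pp3:2
Op 2: write(P1, v2, 152). refcount(pp2)=2>1 -> COPY to pp4. 5 ppages; refcounts: pp0:2 pp1:2 pp2:1 pp3:2 pp4:1
Op 3: fork(P1) -> P2. 5 ppages; refcounts: pp0:3 pp1:3 pp2:1 pp3:3 pp4:2
Op 4: read(P2, v3) -> 18. No state change.
Op 5: write(P0, v1, 193). refcount(pp1)=3>1 -> COPY to pp5. 6 ppages; refcounts: pp0:3 pp1:2 pp2:1 pp3:3 pp4:2 pp5:1
Op 6: write(P2, v1, 113). refcount(pp1)=2>1 -> COPY to pp6. 7 ppages; refcounts: pp0:3 pp1:1 pp2:1 pp3:3 pp4:2 pp5:1 pp6:1
Op 7: read(P1, v2) -> 152. No state change.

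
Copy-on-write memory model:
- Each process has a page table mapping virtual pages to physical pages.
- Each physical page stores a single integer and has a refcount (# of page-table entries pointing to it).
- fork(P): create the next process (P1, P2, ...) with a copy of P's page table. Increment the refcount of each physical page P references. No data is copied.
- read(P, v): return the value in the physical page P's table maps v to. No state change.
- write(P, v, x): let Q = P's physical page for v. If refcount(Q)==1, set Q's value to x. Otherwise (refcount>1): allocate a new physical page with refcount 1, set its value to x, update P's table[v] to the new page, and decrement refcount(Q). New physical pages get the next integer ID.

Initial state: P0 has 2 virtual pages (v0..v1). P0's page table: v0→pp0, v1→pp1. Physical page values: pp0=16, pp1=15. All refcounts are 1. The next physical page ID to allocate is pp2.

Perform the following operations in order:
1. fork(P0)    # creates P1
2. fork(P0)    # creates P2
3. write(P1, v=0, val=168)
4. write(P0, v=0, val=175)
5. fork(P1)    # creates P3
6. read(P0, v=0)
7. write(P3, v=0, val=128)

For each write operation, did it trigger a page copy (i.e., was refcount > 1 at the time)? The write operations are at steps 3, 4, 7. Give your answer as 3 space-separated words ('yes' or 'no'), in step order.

Op 1: fork(P0) -> P1. 2 ppages; refcounts: pp0:2 pp1:2
Op 2: fork(P0) -> P2. 2 ppages; refcounts: pp0:3 pp1:3
Op 3: write(P1, v0, 168). refcount(pp0)=3>1 -> COPY to pp2. 3 ppages; refcounts: pp0:2 pp1:3 pp2:1
Op 4: write(P0, v0, 175). refcount(pp0)=2>1 -> COPY to pp3. 4 ppages; refcounts: pp0:1 pp1:3 pp2:1 pp3:1
Op 5: fork(P1) -> P3. 4 ppages; refcounts: pp0:1 pp1:4 pp2:2 pp3:1
Op 6: read(P0, v0) -> 175. No state change.
Op 7: write(P3, v0, 128). refcount(pp2)=2>1 -> COPY to pp4. 5 ppages; refcounts: pp0:1 pp1:4 pp2:1 pp3:1 pp4:1

yes yes yes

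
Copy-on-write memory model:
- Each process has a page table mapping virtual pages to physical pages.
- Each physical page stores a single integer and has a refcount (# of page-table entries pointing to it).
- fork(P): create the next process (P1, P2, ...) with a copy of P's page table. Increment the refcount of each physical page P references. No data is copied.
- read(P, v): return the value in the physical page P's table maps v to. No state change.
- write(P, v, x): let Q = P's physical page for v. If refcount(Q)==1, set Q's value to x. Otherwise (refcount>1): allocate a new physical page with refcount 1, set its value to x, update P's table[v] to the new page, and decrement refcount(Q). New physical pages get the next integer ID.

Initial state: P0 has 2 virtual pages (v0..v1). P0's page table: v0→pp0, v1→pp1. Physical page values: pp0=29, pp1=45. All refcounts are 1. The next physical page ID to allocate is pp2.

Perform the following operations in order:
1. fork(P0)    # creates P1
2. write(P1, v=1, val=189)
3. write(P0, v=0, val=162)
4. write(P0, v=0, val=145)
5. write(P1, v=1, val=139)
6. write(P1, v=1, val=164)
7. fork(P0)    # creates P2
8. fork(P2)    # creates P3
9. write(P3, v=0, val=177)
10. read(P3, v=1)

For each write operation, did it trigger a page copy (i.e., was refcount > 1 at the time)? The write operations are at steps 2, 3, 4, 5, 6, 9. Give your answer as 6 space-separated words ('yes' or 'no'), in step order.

Op 1: fork(P0) -> P1. 2 ppages; refcounts: pp0:2 pp1:2
Op 2: write(P1, v1, 189). refcount(pp1)=2>1 -> COPY to pp2. 3 ppages; refcounts: pp0:2 pp1:1 pp2:1
Op 3: write(P0, v0, 162). refcount(pp0)=2>1 -> COPY to pp3. 4 ppages; refcounts: pp0:1 pp1:1 pp2:1 pp3:1
Op 4: write(P0, v0, 145). refcount(pp3)=1 -> write in place. 4 ppages; refcounts: pp0:1 pp1:1 pp2:1 pp3:1
Op 5: write(P1, v1, 139). refcount(pp2)=1 -> write in place. 4 ppages; refcounts: pp0:1 pp1:1 pp2:1 pp3:1
Op 6: write(P1, v1, 164). refcount(pp2)=1 -> write in place. 4 ppages; refcounts: pp0:1 pp1:1 pp2:1 pp3:1
Op 7: fork(P0) -> P2. 4 ppages; refcounts: pp0:1 pp1:2 pp2:1 pp3:2
Op 8: fork(P2) -> P3. 4 ppages; refcounts: pp0:1 pp1:3 pp2:1 pp3:3
Op 9: write(P3, v0, 177). refcount(pp3)=3>1 -> COPY to pp4. 5 ppages; refcounts: pp0:1 pp1:3 pp2:1 pp3:2 pp4:1
Op 10: read(P3, v1) -> 45. No state change.

yes yes no no no yes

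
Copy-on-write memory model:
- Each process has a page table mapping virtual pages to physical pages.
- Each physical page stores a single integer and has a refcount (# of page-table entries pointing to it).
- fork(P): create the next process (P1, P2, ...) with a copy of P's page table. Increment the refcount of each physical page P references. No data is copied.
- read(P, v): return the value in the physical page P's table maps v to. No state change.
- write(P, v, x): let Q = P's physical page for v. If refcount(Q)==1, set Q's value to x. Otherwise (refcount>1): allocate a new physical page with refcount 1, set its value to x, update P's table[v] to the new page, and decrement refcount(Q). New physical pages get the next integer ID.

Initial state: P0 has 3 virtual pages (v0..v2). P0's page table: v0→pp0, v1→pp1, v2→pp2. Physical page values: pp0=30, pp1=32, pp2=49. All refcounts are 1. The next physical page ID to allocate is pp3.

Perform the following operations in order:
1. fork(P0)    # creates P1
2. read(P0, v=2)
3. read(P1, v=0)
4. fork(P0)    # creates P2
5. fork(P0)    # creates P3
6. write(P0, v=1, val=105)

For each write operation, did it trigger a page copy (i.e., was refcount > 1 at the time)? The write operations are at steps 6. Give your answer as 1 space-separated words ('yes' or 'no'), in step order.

Op 1: fork(P0) -> P1. 3 ppages; refcounts: pp0:2 pp1:2 pp2:2
Op 2: read(P0, v2) -> 49. No state change.
Op 3: read(P1, v0) -> 30. No state change.
Op 4: fork(P0) -> P2. 3 ppages; refcounts: pp0:3 pp1:3 pp2:3
Op 5: fork(P0) -> P3. 3 ppages; refcounts: pp0:4 pp1:4 pp2:4
Op 6: write(P0, v1, 105). refcount(pp1)=4>1 -> COPY to pp3. 4 ppages; refcounts: pp0:4 pp1:3 pp2:4 pp3:1

yes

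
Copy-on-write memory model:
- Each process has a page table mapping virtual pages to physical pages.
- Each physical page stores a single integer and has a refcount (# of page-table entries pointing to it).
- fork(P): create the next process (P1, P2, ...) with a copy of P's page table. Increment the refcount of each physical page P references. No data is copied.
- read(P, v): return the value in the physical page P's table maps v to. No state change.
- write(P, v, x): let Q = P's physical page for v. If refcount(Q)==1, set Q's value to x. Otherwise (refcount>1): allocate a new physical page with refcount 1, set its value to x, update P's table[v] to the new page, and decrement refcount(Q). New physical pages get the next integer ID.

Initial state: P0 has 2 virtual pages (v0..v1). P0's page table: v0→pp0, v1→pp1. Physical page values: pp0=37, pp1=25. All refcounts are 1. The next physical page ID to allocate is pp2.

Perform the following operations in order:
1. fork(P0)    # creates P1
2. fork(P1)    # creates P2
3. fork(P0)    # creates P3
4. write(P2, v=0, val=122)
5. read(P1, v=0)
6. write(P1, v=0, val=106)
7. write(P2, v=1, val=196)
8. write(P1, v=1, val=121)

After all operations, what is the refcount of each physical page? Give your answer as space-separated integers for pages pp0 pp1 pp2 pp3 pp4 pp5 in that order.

Answer: 2 2 1 1 1 1

Derivation:
Op 1: fork(P0) -> P1. 2 ppages; refcounts: pp0:2 pp1:2
Op 2: fork(P1) -> P2. 2 ppages; refcounts: pp0:3 pp1:3
Op 3: fork(P0) -> P3. 2 ppages; refcounts: pp0:4 pp1:4
Op 4: write(P2, v0, 122). refcount(pp0)=4>1 -> COPY to pp2. 3 ppages; refcounts: pp0:3 pp1:4 pp2:1
Op 5: read(P1, v0) -> 37. No state change.
Op 6: write(P1, v0, 106). refcount(pp0)=3>1 -> COPY to pp3. 4 ppages; refcounts: pp0:2 pp1:4 pp2:1 pp3:1
Op 7: write(P2, v1, 196). refcount(pp1)=4>1 -> COPY to pp4. 5 ppages; refcounts: pp0:2 pp1:3 pp2:1 pp3:1 pp4:1
Op 8: write(P1, v1, 121). refcount(pp1)=3>1 -> COPY to pp5. 6 ppages; refcounts: pp0:2 pp1:2 pp2:1 pp3:1 pp4:1 pp5:1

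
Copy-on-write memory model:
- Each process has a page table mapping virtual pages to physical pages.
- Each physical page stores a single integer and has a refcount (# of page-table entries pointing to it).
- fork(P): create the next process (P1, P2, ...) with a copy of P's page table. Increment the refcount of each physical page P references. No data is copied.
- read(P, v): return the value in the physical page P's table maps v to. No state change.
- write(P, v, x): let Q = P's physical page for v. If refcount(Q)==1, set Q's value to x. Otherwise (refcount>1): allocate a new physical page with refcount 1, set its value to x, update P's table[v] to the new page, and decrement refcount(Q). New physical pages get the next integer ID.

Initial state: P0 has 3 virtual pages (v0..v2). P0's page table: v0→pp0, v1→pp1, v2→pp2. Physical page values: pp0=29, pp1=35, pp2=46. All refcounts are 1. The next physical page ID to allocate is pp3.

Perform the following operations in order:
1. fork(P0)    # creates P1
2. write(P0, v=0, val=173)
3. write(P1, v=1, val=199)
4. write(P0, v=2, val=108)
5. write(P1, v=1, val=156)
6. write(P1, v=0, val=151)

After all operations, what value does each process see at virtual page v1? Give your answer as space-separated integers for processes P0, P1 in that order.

Answer: 35 156

Derivation:
Op 1: fork(P0) -> P1. 3 ppages; refcounts: pp0:2 pp1:2 pp2:2
Op 2: write(P0, v0, 173). refcount(pp0)=2>1 -> COPY to pp3. 4 ppages; refcounts: pp0:1 pp1:2 pp2:2 pp3:1
Op 3: write(P1, v1, 199). refcount(pp1)=2>1 -> COPY to pp4. 5 ppages; refcounts: pp0:1 pp1:1 pp2:2 pp3:1 pp4:1
Op 4: write(P0, v2, 108). refcount(pp2)=2>1 -> COPY to pp5. 6 ppages; refcounts: pp0:1 pp1:1 pp2:1 pp3:1 pp4:1 pp5:1
Op 5: write(P1, v1, 156). refcount(pp4)=1 -> write in place. 6 ppages; refcounts: pp0:1 pp1:1 pp2:1 pp3:1 pp4:1 pp5:1
Op 6: write(P1, v0, 151). refcount(pp0)=1 -> write in place. 6 ppages; refcounts: pp0:1 pp1:1 pp2:1 pp3:1 pp4:1 pp5:1
P0: v1 -> pp1 = 35
P1: v1 -> pp4 = 156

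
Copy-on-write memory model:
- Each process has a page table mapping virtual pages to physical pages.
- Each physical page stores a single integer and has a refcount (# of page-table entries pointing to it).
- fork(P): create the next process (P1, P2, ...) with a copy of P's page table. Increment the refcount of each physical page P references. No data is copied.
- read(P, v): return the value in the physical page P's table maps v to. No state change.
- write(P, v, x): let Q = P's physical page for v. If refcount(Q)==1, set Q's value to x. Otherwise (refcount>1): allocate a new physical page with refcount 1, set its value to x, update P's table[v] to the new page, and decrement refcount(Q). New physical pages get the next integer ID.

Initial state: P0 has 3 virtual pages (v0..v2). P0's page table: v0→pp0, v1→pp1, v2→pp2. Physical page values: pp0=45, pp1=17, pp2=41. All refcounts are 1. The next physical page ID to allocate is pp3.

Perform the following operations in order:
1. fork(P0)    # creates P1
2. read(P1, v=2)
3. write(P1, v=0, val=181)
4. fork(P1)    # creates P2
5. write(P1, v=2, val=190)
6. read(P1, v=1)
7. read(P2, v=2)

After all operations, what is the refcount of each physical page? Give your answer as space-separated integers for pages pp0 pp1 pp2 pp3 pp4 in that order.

Op 1: fork(P0) -> P1. 3 ppages; refcounts: pp0:2 pp1:2 pp2:2
Op 2: read(P1, v2) -> 41. No state change.
Op 3: write(P1, v0, 181). refcount(pp0)=2>1 -> COPY to pp3. 4 ppages; refcounts: pp0:1 pp1:2 pp2:2 pp3:1
Op 4: fork(P1) -> P2. 4 ppages; refcounts: pp0:1 pp1:3 pp2:3 pp3:2
Op 5: write(P1, v2, 190). refcount(pp2)=3>1 -> COPY to pp4. 5 ppages; refcounts: pp0:1 pp1:3 pp2:2 pp3:2 pp4:1
Op 6: read(P1, v1) -> 17. No state change.
Op 7: read(P2, v2) -> 41. No state change.

Answer: 1 3 2 2 1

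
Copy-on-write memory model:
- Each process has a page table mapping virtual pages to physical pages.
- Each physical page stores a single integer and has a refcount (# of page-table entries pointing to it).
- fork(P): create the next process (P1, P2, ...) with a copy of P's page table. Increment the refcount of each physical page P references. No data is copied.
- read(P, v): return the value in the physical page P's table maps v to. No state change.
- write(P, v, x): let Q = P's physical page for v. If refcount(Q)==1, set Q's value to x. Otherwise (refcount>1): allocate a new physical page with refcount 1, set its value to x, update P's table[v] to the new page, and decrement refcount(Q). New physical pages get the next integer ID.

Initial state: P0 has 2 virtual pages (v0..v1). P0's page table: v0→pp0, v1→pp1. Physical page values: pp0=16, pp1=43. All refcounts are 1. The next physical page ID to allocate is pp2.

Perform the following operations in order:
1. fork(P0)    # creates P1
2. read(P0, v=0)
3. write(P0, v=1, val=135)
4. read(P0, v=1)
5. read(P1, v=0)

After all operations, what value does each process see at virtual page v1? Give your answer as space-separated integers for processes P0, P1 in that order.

Answer: 135 43

Derivation:
Op 1: fork(P0) -> P1. 2 ppages; refcounts: pp0:2 pp1:2
Op 2: read(P0, v0) -> 16. No state change.
Op 3: write(P0, v1, 135). refcount(pp1)=2>1 -> COPY to pp2. 3 ppages; refcounts: pp0:2 pp1:1 pp2:1
Op 4: read(P0, v1) -> 135. No state change.
Op 5: read(P1, v0) -> 16. No state change.
P0: v1 -> pp2 = 135
P1: v1 -> pp1 = 43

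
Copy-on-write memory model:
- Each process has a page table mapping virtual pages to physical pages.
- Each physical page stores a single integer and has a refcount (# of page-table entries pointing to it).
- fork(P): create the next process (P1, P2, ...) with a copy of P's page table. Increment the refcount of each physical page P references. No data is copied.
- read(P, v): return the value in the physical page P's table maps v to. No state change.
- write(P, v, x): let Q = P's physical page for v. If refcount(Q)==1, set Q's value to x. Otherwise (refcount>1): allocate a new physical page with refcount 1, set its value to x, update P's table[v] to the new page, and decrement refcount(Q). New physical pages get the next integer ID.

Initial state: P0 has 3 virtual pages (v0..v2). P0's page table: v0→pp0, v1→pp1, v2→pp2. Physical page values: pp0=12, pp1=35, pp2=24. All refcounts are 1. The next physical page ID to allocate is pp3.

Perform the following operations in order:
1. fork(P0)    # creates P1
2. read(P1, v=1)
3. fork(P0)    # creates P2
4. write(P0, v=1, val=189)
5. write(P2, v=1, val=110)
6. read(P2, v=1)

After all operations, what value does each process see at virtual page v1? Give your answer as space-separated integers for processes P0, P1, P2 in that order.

Answer: 189 35 110

Derivation:
Op 1: fork(P0) -> P1. 3 ppages; refcounts: pp0:2 pp1:2 pp2:2
Op 2: read(P1, v1) -> 35. No state change.
Op 3: fork(P0) -> P2. 3 ppages; refcounts: pp0:3 pp1:3 pp2:3
Op 4: write(P0, v1, 189). refcount(pp1)=3>1 -> COPY to pp3. 4 ppages; refcounts: pp0:3 pp1:2 pp2:3 pp3:1
Op 5: write(P2, v1, 110). refcount(pp1)=2>1 -> COPY to pp4. 5 ppages; refcounts: pp0:3 pp1:1 pp2:3 pp3:1 pp4:1
Op 6: read(P2, v1) -> 110. No state change.
P0: v1 -> pp3 = 189
P1: v1 -> pp1 = 35
P2: v1 -> pp4 = 110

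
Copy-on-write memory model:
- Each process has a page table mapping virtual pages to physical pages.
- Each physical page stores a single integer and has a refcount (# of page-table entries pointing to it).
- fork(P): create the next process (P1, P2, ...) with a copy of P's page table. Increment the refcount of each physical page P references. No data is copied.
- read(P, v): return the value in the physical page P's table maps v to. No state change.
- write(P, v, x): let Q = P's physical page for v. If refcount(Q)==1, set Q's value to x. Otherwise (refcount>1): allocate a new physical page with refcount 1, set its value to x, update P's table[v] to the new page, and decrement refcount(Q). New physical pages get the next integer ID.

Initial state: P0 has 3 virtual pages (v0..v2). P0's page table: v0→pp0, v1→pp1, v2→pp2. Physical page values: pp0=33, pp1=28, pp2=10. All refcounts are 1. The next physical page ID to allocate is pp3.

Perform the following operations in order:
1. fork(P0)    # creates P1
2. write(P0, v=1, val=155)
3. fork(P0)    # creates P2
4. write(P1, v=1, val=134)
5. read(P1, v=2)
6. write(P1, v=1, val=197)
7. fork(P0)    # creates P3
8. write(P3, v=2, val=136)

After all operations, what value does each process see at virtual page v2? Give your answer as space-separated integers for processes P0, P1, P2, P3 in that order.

Answer: 10 10 10 136

Derivation:
Op 1: fork(P0) -> P1. 3 ppages; refcounts: pp0:2 pp1:2 pp2:2
Op 2: write(P0, v1, 155). refcount(pp1)=2>1 -> COPY to pp3. 4 ppages; refcounts: pp0:2 pp1:1 pp2:2 pp3:1
Op 3: fork(P0) -> P2. 4 ppages; refcounts: pp0:3 pp1:1 pp2:3 pp3:2
Op 4: write(P1, v1, 134). refcount(pp1)=1 -> write in place. 4 ppages; refcounts: pp0:3 pp1:1 pp2:3 pp3:2
Op 5: read(P1, v2) -> 10. No state change.
Op 6: write(P1, v1, 197). refcount(pp1)=1 -> write in place. 4 ppages; refcounts: pp0:3 pp1:1 pp2:3 pp3:2
Op 7: fork(P0) -> P3. 4 ppages; refcounts: pp0:4 pp1:1 pp2:4 pp3:3
Op 8: write(P3, v2, 136). refcount(pp2)=4>1 -> COPY to pp4. 5 ppages; refcounts: pp0:4 pp1:1 pp2:3 pp3:3 pp4:1
P0: v2 -> pp2 = 10
P1: v2 -> pp2 = 10
P2: v2 -> pp2 = 10
P3: v2 -> pp4 = 136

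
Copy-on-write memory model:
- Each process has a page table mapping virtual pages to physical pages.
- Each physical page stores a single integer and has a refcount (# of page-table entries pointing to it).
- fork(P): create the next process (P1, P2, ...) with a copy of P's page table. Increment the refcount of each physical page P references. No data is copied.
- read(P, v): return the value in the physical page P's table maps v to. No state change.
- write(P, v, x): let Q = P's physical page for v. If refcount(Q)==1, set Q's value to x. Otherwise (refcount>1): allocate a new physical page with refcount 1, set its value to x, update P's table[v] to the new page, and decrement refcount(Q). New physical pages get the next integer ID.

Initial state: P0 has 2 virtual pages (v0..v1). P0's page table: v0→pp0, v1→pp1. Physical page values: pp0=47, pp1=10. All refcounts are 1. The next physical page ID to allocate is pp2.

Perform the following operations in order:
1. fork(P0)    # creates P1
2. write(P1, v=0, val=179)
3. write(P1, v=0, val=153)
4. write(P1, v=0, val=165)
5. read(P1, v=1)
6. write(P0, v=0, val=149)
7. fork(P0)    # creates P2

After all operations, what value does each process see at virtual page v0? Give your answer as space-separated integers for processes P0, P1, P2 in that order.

Answer: 149 165 149

Derivation:
Op 1: fork(P0) -> P1. 2 ppages; refcounts: pp0:2 pp1:2
Op 2: write(P1, v0, 179). refcount(pp0)=2>1 -> COPY to pp2. 3 ppages; refcounts: pp0:1 pp1:2 pp2:1
Op 3: write(P1, v0, 153). refcount(pp2)=1 -> write in place. 3 ppages; refcounts: pp0:1 pp1:2 pp2:1
Op 4: write(P1, v0, 165). refcount(pp2)=1 -> write in place. 3 ppages; refcounts: pp0:1 pp1:2 pp2:1
Op 5: read(P1, v1) -> 10. No state change.
Op 6: write(P0, v0, 149). refcount(pp0)=1 -> write in place. 3 ppages; refcounts: pp0:1 pp1:2 pp2:1
Op 7: fork(P0) -> P2. 3 ppages; refcounts: pp0:2 pp1:3 pp2:1
P0: v0 -> pp0 = 149
P1: v0 -> pp2 = 165
P2: v0 -> pp0 = 149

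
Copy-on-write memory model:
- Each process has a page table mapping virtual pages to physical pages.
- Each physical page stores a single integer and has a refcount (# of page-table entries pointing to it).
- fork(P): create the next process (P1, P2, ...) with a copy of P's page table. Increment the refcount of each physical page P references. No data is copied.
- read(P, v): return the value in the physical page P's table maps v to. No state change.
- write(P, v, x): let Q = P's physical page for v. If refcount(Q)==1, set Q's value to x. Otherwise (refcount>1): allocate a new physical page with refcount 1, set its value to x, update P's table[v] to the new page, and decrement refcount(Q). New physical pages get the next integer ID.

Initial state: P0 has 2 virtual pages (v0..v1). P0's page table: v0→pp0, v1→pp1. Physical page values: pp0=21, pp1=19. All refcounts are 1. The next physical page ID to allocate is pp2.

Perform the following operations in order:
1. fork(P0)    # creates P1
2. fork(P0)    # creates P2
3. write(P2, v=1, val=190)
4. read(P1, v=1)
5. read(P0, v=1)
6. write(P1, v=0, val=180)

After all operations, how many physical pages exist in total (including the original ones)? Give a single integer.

Op 1: fork(P0) -> P1. 2 ppages; refcounts: pp0:2 pp1:2
Op 2: fork(P0) -> P2. 2 ppages; refcounts: pp0:3 pp1:3
Op 3: write(P2, v1, 190). refcount(pp1)=3>1 -> COPY to pp2. 3 ppages; refcounts: pp0:3 pp1:2 pp2:1
Op 4: read(P1, v1) -> 19. No state change.
Op 5: read(P0, v1) -> 19. No state change.
Op 6: write(P1, v0, 180). refcount(pp0)=3>1 -> COPY to pp3. 4 ppages; refcounts: pp0:2 pp1:2 pp2:1 pp3:1

Answer: 4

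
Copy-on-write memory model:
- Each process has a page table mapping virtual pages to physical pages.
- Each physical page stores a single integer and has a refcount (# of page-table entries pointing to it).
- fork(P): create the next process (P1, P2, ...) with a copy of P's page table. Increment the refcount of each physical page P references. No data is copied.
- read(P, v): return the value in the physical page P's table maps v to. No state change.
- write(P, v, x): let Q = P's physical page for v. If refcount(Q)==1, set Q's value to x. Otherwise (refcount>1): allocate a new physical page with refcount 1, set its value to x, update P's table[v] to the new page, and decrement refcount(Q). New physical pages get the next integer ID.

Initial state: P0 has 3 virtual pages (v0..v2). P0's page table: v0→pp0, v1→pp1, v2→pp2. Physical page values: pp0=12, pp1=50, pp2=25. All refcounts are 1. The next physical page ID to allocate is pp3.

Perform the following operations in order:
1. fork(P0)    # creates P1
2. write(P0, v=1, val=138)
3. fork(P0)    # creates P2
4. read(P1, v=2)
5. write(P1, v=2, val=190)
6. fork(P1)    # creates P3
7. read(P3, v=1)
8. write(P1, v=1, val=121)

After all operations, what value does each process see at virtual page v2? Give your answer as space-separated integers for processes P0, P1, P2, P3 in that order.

Op 1: fork(P0) -> P1. 3 ppages; refcounts: pp0:2 pp1:2 pp2:2
Op 2: write(P0, v1, 138). refcount(pp1)=2>1 -> COPY to pp3. 4 ppages; refcounts: pp0:2 pp1:1 pp2:2 pp3:1
Op 3: fork(P0) -> P2. 4 ppages; refcounts: pp0:3 pp1:1 pp2:3 pp3:2
Op 4: read(P1, v2) -> 25. No state change.
Op 5: write(P1, v2, 190). refcount(pp2)=3>1 -> COPY to pp4. 5 ppages; refcounts: pp0:3 pp1:1 pp2:2 pp3:2 pp4:1
Op 6: fork(P1) -> P3. 5 ppages; refcounts: pp0:4 pp1:2 pp2:2 pp3:2 pp4:2
Op 7: read(P3, v1) -> 50. No state change.
Op 8: write(P1, v1, 121). refcount(pp1)=2>1 -> COPY to pp5. 6 ppages; refcounts: pp0:4 pp1:1 pp2:2 pp3:2 pp4:2 pp5:1
P0: v2 -> pp2 = 25
P1: v2 -> pp4 = 190
P2: v2 -> pp2 = 25
P3: v2 -> pp4 = 190

Answer: 25 190 25 190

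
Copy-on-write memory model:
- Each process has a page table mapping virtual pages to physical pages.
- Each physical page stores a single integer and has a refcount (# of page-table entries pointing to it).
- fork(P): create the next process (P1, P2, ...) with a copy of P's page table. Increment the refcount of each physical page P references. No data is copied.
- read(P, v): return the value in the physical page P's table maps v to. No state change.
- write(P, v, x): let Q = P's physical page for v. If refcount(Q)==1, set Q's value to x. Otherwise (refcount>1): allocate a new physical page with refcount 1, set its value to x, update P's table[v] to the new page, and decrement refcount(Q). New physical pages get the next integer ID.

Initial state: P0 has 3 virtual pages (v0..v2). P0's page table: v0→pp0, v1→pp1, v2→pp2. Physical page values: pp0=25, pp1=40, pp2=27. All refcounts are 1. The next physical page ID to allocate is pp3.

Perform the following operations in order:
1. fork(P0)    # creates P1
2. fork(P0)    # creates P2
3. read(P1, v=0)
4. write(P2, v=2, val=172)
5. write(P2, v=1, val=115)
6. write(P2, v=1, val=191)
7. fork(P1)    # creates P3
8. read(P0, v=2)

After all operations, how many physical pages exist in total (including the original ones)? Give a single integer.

Answer: 5

Derivation:
Op 1: fork(P0) -> P1. 3 ppages; refcounts: pp0:2 pp1:2 pp2:2
Op 2: fork(P0) -> P2. 3 ppages; refcounts: pp0:3 pp1:3 pp2:3
Op 3: read(P1, v0) -> 25. No state change.
Op 4: write(P2, v2, 172). refcount(pp2)=3>1 -> COPY to pp3. 4 ppages; refcounts: pp0:3 pp1:3 pp2:2 pp3:1
Op 5: write(P2, v1, 115). refcount(pp1)=3>1 -> COPY to pp4. 5 ppages; refcounts: pp0:3 pp1:2 pp2:2 pp3:1 pp4:1
Op 6: write(P2, v1, 191). refcount(pp4)=1 -> write in place. 5 ppages; refcounts: pp0:3 pp1:2 pp2:2 pp3:1 pp4:1
Op 7: fork(P1) -> P3. 5 ppages; refcounts: pp0:4 pp1:3 pp2:3 pp3:1 pp4:1
Op 8: read(P0, v2) -> 27. No state change.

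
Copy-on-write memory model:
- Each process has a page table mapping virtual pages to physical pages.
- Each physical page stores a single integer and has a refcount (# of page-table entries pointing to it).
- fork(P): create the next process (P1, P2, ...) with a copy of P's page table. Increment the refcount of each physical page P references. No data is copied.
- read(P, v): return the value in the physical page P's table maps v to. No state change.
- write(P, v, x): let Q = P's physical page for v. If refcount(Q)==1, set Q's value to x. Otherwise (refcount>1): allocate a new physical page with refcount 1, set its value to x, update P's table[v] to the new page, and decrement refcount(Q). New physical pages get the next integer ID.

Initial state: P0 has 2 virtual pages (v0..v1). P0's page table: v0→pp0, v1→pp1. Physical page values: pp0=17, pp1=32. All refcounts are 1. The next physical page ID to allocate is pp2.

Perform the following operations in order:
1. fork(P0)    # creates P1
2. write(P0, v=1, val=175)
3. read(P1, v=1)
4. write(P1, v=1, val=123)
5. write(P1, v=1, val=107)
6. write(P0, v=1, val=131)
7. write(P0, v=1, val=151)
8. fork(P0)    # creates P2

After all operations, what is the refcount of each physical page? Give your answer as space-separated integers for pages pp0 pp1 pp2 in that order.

Op 1: fork(P0) -> P1. 2 ppages; refcounts: pp0:2 pp1:2
Op 2: write(P0, v1, 175). refcount(pp1)=2>1 -> COPY to pp2. 3 ppages; refcounts: pp0:2 pp1:1 pp2:1
Op 3: read(P1, v1) -> 32. No state change.
Op 4: write(P1, v1, 123). refcount(pp1)=1 -> write in place. 3 ppages; refcounts: pp0:2 pp1:1 pp2:1
Op 5: write(P1, v1, 107). refcount(pp1)=1 -> write in place. 3 ppages; refcounts: pp0:2 pp1:1 pp2:1
Op 6: write(P0, v1, 131). refcount(pp2)=1 -> write in place. 3 ppages; refcounts: pp0:2 pp1:1 pp2:1
Op 7: write(P0, v1, 151). refcount(pp2)=1 -> write in place. 3 ppages; refcounts: pp0:2 pp1:1 pp2:1
Op 8: fork(P0) -> P2. 3 ppages; refcounts: pp0:3 pp1:1 pp2:2

Answer: 3 1 2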